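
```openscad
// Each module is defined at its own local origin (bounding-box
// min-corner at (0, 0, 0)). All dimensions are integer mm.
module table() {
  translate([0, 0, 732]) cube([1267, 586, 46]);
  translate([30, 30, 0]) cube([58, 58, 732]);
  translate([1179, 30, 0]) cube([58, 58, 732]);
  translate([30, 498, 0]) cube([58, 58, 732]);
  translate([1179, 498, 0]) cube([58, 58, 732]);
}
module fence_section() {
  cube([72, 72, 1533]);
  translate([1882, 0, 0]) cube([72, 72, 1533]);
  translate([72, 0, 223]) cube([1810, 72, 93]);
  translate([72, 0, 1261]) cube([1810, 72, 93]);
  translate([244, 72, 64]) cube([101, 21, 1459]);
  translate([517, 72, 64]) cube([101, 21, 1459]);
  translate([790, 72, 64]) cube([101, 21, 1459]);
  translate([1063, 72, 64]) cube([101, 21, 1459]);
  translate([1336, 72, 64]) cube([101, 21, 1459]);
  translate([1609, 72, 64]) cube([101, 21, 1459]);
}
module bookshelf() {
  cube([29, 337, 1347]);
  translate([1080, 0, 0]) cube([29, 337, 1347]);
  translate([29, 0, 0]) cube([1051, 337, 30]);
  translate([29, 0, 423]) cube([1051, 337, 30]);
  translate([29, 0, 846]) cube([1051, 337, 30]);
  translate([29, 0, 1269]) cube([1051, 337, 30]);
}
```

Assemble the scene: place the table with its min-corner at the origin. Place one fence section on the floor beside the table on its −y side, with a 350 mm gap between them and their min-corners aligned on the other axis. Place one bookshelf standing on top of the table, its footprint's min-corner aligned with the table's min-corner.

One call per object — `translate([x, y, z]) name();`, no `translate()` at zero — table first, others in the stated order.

table();
translate([0, -443, 0]) fence_section();
translate([0, 0, 778]) bookshelf();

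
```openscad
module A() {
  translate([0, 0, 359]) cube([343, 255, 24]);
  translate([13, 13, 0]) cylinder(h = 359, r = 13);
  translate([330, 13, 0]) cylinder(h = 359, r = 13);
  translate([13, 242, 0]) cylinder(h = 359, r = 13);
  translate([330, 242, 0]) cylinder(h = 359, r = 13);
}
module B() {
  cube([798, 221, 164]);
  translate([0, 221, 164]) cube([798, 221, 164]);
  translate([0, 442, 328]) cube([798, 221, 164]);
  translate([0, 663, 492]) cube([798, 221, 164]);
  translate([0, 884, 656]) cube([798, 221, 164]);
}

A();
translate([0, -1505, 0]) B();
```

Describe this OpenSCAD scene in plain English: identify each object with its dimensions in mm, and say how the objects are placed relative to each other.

A is a four-legged stool. The seat is 343×255 mm, 24 mm thick, top at z = 383 mm. It stands on four round legs, each 26 mm in diameter, from z = 0 to the seat underside, each leg's axis is inset half a diameter from the nearest pair of seat edges (so the leg's bounding box is flush with the corner).

B is a straight staircase of 5 solid steps. Each step is 798 mm wide (x), 221 mm deep (y, the going) and 164 mm tall (the rise). The first step rests on the floor; each subsequent step sits one going further in +y and one rise higher in +z, directly behind and above the previous step with no overlap.

The staircase is on the floor beside the stool on its −y side.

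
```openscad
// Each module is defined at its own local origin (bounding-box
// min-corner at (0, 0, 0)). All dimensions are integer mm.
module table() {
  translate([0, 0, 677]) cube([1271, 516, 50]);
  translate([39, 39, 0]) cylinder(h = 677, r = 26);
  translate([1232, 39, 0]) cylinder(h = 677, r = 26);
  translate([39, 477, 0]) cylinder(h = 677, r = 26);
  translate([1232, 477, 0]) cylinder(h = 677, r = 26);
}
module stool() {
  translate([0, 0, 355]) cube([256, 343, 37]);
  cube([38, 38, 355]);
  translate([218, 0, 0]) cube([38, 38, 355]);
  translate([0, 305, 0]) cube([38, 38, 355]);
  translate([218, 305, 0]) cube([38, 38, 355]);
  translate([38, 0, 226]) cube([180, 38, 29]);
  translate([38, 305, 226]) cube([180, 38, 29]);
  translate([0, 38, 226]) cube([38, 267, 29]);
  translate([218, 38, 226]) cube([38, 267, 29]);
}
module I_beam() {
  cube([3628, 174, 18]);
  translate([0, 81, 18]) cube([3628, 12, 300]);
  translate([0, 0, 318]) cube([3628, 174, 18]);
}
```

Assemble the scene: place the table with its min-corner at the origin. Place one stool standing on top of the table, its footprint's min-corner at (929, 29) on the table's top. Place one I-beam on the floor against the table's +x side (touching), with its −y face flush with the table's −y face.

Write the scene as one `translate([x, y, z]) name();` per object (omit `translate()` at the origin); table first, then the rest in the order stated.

table();
translate([929, 29, 727]) stool();
translate([1271, 0, 0]) I_beam();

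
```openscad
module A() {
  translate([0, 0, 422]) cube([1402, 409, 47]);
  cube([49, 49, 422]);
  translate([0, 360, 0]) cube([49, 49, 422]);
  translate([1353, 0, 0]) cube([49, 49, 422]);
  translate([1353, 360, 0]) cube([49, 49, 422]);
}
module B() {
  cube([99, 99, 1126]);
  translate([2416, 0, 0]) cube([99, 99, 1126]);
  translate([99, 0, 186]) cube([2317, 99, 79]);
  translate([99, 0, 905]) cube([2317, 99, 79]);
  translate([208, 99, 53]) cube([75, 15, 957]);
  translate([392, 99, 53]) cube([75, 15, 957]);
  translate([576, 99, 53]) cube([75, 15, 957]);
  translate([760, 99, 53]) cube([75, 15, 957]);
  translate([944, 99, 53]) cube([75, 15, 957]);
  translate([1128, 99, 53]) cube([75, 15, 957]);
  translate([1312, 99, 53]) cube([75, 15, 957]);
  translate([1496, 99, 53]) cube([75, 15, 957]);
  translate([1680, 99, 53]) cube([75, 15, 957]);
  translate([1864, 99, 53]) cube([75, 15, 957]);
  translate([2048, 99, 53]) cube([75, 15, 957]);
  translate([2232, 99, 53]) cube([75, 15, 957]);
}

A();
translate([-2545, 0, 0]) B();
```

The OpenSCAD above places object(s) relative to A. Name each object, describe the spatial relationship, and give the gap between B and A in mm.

A is a bench. B is a fence section. The fence section is on the floor beside the bench on its −x side. The gap between the fence section and the bench is 30 mm.

The fence section's nearest face is 30 mm from the bench's −x face.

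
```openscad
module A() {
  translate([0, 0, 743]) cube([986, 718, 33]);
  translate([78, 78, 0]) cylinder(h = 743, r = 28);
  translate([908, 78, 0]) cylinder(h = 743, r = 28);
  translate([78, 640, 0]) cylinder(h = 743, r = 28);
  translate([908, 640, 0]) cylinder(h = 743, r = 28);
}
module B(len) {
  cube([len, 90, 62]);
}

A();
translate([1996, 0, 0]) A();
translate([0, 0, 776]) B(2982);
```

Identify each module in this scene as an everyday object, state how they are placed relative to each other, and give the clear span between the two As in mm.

A is a table. B is a beam. A beam spans the tops of two tables. The clear span between the two tables is 1010 mm.

Second table starts at x = 1996; first ends at x = 986; clear span = 1996 − 986 = 1010 mm.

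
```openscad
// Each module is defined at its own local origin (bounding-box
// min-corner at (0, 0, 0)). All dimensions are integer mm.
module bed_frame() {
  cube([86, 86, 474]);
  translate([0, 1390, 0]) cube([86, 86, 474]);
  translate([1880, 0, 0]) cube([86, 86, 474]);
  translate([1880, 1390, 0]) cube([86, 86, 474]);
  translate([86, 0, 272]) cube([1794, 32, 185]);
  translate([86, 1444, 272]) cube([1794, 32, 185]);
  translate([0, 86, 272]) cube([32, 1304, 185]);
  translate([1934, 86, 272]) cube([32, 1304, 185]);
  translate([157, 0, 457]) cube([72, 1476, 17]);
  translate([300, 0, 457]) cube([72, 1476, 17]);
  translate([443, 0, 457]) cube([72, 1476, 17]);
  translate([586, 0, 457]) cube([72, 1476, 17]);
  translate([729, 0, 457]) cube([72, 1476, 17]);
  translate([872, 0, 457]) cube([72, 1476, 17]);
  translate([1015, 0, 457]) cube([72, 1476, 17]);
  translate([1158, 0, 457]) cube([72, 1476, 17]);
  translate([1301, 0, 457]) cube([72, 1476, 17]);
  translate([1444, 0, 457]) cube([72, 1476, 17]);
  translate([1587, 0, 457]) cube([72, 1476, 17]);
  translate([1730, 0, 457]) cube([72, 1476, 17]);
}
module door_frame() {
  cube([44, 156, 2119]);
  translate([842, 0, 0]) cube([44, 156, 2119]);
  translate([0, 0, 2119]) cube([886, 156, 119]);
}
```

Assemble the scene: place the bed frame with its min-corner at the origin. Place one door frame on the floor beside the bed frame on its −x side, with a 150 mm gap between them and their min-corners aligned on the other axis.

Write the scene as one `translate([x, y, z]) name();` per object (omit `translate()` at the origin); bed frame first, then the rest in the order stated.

bed_frame();
translate([-1036, 0, 0]) door_frame();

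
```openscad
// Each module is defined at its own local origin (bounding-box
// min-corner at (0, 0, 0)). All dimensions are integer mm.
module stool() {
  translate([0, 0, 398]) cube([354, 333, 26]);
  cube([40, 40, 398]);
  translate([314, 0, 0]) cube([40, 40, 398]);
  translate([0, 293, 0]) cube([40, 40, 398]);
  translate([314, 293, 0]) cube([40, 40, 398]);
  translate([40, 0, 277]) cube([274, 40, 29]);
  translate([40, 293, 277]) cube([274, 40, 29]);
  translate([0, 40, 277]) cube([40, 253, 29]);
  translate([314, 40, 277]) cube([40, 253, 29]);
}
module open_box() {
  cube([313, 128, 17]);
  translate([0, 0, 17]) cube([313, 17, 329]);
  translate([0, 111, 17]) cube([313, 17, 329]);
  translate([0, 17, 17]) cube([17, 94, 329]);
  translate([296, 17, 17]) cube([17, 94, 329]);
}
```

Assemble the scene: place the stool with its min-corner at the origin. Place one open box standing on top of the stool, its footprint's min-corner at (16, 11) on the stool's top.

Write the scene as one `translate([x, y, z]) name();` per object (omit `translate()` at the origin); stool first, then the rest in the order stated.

stool();
translate([16, 11, 424]) open_box();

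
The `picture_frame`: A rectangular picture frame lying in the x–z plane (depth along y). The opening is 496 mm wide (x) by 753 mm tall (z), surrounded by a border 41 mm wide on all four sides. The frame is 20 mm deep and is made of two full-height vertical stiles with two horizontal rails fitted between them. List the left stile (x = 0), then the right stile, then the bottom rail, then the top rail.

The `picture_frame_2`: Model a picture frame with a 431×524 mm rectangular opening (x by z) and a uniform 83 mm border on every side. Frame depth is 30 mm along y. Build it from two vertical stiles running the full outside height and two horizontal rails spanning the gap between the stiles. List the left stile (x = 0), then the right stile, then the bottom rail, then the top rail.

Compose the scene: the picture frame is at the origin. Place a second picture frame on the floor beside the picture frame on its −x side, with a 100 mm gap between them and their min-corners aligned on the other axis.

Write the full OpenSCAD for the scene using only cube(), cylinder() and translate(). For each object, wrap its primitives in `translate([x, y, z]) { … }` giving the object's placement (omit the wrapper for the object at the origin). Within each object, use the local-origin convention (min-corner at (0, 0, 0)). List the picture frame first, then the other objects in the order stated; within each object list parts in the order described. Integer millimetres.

cube([41, 20, 835]);
translate([537, 0, 0]) cube([41, 20, 835]);
translate([41, 0, 0]) cube([496, 20, 41]);
translate([41, 0, 794]) cube([496, 20, 41]);
translate([-697, 0, 0]) {
  cube([83, 30, 690]);
  translate([514, 0, 0]) cube([83, 30, 690]);
  translate([83, 0, 0]) cube([431, 30, 83]);
  translate([83, 0, 607]) cube([431, 30, 83]);
}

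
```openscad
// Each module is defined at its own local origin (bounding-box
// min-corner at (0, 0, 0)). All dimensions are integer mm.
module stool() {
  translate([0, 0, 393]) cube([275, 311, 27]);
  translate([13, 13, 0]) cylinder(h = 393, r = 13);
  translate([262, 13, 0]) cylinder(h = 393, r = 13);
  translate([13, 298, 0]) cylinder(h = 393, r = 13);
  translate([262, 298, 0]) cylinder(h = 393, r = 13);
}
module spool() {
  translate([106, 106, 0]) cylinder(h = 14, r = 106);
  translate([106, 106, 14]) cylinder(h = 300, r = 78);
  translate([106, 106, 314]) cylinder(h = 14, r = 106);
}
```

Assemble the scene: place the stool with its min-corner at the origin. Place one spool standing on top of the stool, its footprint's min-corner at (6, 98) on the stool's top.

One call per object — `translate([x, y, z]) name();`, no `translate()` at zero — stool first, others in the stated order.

stool();
translate([6, 98, 420]) spool();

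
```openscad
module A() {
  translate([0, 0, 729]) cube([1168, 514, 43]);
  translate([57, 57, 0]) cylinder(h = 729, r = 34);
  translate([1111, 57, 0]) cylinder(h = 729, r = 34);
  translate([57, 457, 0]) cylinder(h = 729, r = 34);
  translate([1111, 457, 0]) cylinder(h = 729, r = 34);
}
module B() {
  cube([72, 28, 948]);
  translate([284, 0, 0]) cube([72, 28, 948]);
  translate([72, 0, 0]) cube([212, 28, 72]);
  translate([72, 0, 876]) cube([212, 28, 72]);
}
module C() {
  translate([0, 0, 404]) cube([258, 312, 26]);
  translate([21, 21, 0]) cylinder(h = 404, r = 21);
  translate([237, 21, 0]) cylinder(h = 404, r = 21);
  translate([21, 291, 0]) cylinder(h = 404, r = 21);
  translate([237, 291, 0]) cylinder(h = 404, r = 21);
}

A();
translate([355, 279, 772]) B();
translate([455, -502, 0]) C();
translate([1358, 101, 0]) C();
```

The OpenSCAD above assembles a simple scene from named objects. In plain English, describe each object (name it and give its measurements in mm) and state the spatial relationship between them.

A is a table: top 1168 mm (x) × 514 mm (y), 43 mm thick, upper face at z = 772 mm, on four round legs of 68 mm diameter, each leg's bounding box inset 23 mm from the nearest pair of top edges, running from z = 0 to the bottom of the top.

B is a rectangular picture frame lying in the x–z plane (depth along y). The opening is 212 mm wide (x) by 804 mm tall (z), surrounded by a border 72 mm wide on all four sides. The frame is 28 mm deep and is made of two full-height vertical stiles with two horizontal rails fitted between them.

C is a four-legged stool. The seat is 258×312 mm, 26 mm thick, top at z = 430 mm. It stands on four round legs, each 42 mm in diameter, from z = 0 to the seat underside, each leg's axis is inset half a diameter from the nearest pair of seat edges (so the leg's bounding box is flush with the corner).

The picture frame is on top of the table. Two stools sit around the table at the −y, +x sides.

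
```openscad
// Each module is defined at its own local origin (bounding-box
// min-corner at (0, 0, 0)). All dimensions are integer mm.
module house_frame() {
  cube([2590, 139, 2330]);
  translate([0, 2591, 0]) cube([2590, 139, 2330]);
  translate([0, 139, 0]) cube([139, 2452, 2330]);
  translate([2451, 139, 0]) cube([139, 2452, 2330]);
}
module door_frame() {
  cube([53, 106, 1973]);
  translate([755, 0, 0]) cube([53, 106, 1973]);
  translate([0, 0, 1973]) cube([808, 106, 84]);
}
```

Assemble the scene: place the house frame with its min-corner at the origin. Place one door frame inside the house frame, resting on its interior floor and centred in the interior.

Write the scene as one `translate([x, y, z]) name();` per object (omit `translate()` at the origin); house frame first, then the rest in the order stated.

house_frame();
translate([891, 1312, 0]) door_frame();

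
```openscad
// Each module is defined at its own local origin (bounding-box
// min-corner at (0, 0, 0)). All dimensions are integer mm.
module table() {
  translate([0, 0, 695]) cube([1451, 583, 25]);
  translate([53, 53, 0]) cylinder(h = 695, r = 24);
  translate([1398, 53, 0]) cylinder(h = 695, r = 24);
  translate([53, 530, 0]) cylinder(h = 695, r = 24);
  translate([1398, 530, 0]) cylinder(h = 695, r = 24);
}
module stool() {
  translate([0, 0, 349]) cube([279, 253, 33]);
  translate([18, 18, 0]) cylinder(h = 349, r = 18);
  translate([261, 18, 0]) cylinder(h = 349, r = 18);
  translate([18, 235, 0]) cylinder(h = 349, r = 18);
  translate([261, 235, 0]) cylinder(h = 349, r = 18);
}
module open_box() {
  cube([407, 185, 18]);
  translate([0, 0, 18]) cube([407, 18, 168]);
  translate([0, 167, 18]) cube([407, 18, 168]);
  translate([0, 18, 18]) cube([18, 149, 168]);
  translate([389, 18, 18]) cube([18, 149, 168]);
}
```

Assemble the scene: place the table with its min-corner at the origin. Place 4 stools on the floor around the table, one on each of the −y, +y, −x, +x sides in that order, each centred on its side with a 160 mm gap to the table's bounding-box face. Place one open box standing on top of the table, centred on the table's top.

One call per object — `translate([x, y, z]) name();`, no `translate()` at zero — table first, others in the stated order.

table();
translate([586, -413, 0]) stool();
translate([586, 743, 0]) stool();
translate([-439, 165, 0]) stool();
translate([1611, 165, 0]) stool();
translate([522, 199, 720]) open_box();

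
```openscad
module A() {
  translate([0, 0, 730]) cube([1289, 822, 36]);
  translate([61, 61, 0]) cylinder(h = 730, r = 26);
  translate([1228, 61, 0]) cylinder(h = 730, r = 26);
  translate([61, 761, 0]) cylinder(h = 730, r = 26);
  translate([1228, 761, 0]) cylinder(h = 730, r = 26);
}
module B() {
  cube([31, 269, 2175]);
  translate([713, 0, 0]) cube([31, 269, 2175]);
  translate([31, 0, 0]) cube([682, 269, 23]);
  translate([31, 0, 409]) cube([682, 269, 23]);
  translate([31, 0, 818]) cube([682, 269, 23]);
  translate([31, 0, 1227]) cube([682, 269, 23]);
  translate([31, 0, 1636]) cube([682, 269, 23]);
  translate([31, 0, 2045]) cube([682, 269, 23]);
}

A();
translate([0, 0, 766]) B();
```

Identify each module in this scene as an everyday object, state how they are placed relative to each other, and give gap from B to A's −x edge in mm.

A is a table. B is a bookshelf. The bookshelf is on top of the table. The gap from the bookshelf to the table's −x edge is 0 mm.

The bookshelf's min-x is at 0; the table's min-x is 0; gap = 0 mm.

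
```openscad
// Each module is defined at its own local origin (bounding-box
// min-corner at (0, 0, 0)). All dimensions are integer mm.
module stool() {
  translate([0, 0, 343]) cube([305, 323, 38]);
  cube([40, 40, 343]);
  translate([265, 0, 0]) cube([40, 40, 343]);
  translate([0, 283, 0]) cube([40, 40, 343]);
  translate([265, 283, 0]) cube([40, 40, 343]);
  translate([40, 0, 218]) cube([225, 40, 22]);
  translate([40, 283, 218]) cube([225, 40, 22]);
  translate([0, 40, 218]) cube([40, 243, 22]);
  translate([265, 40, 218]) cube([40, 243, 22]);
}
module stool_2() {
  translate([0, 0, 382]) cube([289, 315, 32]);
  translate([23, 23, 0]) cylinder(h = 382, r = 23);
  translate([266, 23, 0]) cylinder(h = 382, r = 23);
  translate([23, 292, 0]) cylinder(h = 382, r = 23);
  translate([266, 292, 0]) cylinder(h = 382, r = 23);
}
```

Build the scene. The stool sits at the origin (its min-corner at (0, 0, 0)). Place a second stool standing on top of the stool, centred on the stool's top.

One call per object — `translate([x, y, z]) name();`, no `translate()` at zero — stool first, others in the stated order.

stool();
translate([8, 4, 381]) stool_2();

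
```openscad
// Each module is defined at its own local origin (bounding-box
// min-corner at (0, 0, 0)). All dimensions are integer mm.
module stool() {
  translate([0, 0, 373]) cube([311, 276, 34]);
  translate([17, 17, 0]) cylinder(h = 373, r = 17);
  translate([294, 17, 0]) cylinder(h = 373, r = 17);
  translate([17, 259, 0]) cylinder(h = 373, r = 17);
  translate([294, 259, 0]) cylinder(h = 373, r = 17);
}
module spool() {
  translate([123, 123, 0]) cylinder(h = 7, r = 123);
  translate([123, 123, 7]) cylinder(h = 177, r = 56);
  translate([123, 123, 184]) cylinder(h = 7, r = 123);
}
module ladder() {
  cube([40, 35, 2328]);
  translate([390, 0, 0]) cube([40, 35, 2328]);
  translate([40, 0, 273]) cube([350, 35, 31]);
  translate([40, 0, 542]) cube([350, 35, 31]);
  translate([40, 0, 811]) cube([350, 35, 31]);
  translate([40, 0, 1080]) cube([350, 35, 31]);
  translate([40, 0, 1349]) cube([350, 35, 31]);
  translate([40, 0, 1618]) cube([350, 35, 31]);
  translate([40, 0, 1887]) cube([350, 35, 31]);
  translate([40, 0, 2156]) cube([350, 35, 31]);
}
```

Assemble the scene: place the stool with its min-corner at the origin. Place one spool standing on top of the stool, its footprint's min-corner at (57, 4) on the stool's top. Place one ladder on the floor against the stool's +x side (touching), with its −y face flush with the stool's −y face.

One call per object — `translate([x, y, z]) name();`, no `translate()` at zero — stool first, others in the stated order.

stool();
translate([57, 4, 407]) spool();
translate([311, 0, 0]) ladder();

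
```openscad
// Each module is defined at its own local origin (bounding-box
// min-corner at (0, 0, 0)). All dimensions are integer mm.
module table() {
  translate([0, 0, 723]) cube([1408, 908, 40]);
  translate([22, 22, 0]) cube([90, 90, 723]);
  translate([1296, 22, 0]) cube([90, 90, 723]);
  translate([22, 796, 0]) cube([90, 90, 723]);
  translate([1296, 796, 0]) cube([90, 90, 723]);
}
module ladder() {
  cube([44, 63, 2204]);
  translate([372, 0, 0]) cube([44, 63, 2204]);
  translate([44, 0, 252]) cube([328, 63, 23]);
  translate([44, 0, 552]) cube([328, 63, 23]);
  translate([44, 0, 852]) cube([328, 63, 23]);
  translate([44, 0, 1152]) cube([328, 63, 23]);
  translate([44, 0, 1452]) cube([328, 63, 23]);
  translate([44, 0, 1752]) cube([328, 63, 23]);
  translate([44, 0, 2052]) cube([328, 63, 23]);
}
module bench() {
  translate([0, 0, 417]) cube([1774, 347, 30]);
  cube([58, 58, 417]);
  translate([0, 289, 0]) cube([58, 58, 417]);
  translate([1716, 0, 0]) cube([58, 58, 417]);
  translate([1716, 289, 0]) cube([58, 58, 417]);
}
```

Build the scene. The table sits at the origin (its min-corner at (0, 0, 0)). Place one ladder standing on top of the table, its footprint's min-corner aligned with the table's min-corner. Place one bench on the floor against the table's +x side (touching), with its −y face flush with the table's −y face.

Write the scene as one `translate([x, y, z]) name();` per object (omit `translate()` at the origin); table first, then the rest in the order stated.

table();
translate([0, 0, 763]) ladder();
translate([1408, 0, 0]) bench();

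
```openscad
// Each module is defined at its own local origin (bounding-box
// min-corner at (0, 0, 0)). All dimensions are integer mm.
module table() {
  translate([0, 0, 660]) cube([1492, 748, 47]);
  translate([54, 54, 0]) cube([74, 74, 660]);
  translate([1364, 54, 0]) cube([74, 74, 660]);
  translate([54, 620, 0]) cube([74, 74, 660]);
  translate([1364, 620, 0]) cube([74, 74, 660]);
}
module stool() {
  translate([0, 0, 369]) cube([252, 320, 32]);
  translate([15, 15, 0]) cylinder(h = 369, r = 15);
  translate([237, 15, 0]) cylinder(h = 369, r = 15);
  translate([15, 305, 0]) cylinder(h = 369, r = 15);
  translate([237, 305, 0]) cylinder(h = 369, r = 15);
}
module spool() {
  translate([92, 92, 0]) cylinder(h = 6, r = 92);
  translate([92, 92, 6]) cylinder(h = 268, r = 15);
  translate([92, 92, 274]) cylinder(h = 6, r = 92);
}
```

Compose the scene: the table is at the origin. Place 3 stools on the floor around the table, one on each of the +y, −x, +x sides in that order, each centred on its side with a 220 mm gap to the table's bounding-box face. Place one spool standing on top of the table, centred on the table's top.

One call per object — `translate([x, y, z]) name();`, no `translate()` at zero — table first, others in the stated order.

table();
translate([620, 968, 0]) stool();
translate([-472, 214, 0]) stool();
translate([1712, 214, 0]) stool();
translate([654, 282, 707]) spool();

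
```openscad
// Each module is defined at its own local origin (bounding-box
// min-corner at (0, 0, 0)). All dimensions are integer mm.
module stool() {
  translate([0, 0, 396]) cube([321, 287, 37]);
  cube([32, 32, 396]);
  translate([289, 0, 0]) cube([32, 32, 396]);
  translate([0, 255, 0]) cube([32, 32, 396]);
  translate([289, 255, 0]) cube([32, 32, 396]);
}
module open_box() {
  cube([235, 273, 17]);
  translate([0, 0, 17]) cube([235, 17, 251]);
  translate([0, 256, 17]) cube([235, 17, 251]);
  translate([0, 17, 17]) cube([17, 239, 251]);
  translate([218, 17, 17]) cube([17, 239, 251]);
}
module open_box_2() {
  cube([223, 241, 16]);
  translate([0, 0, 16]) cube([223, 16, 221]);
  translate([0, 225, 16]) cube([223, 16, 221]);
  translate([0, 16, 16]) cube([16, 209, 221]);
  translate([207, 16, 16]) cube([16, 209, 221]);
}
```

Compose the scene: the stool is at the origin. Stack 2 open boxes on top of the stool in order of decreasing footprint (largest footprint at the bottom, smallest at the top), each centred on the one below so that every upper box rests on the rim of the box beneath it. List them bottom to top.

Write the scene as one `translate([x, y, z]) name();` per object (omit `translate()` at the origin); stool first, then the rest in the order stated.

stool();
translate([43, 7, 433]) open_box();
translate([49, 23, 701]) open_box_2();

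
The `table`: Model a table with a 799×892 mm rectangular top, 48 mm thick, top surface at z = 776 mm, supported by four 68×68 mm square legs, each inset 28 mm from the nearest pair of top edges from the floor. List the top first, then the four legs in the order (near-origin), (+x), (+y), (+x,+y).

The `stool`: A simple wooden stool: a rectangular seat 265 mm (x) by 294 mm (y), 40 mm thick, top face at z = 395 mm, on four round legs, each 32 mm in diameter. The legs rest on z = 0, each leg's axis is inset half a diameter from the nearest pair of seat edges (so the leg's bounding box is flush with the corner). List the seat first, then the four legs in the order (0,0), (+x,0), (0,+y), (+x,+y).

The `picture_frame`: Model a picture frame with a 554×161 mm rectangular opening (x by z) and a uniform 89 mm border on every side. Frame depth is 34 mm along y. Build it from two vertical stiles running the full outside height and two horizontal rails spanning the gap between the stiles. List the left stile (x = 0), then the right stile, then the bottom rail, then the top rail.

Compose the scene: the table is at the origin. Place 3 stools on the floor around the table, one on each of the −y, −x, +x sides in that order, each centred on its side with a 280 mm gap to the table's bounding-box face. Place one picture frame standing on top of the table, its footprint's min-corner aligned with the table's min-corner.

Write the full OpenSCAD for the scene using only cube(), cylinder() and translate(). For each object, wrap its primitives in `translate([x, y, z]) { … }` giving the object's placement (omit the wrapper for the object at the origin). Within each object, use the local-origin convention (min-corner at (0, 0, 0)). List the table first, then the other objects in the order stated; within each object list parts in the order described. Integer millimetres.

translate([0, 0, 728]) cube([799, 892, 48]);
translate([28, 28, 0]) cube([68, 68, 728]);
translate([703, 28, 0]) cube([68, 68, 728]);
translate([28, 796, 0]) cube([68, 68, 728]);
translate([703, 796, 0]) cube([68, 68, 728]);
translate([267, -574, 0]) {
  translate([0, 0, 355]) cube([265, 294, 40]);
  translate([16, 16, 0]) cylinder(h = 355, r = 16);
  translate([249, 16, 0]) cylinder(h = 355, r = 16);
  translate([16, 278, 0]) cylinder(h = 355, r = 16);
  translate([249, 278, 0]) cylinder(h = 355, r = 16);
}
translate([-545, 299, 0]) {
  translate([0, 0, 355]) cube([265, 294, 40]);
  translate([16, 16, 0]) cylinder(h = 355, r = 16);
  translate([249, 16, 0]) cylinder(h = 355, r = 16);
  translate([16, 278, 0]) cylinder(h = 355, r = 16);
  translate([249, 278, 0]) cylinder(h = 355, r = 16);
}
translate([1079, 299, 0]) {
  translate([0, 0, 355]) cube([265, 294, 40]);
  translate([16, 16, 0]) cylinder(h = 355, r = 16);
  translate([249, 16, 0]) cylinder(h = 355, r = 16);
  translate([16, 278, 0]) cylinder(h = 355, r = 16);
  translate([249, 278, 0]) cylinder(h = 355, r = 16);
}
translate([0, 0, 776]) {
  cube([89, 34, 339]);
  translate([643, 0, 0]) cube([89, 34, 339]);
  translate([89, 0, 0]) cube([554, 34, 89]);
  translate([89, 0, 250]) cube([554, 34, 89]);
}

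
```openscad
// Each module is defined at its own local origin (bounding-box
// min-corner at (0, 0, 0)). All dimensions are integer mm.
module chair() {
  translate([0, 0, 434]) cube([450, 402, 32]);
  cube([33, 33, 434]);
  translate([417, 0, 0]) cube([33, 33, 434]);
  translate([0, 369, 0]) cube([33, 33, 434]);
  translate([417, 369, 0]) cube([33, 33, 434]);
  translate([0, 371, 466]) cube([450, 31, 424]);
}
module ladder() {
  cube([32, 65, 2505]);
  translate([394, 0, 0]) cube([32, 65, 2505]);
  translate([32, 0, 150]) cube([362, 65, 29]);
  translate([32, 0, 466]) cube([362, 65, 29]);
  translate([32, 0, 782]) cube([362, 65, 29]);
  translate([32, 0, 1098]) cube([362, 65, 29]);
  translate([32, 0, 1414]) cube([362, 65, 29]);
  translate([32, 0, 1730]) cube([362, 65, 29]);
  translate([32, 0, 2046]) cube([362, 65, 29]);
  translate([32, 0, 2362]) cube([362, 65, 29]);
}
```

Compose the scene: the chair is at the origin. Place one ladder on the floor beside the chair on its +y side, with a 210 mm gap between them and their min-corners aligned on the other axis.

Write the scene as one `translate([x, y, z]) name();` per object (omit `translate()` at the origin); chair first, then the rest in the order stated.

chair();
translate([0, 612, 0]) ladder();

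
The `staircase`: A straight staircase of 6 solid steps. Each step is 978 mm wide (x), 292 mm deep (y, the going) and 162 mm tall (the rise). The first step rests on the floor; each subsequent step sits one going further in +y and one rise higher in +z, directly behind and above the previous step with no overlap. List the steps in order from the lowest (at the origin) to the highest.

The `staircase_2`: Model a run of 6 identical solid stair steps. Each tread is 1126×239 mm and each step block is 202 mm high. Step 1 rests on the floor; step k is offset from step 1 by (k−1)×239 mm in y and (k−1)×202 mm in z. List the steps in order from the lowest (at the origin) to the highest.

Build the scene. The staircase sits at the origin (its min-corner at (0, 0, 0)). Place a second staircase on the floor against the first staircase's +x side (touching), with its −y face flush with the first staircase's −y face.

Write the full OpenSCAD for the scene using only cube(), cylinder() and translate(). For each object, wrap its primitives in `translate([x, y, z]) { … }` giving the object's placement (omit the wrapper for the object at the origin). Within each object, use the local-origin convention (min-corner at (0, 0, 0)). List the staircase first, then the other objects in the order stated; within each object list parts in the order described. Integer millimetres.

cube([978, 292, 162]);
translate([0, 292, 162]) cube([978, 292, 162]);
translate([0, 584, 324]) cube([978, 292, 162]);
translate([0, 876, 486]) cube([978, 292, 162]);
translate([0, 1168, 648]) cube([978, 292, 162]);
translate([0, 1460, 810]) cube([978, 292, 162]);
translate([978, 0, 0]) {
  cube([1126, 239, 202]);
  translate([0, 239, 202]) cube([1126, 239, 202]);
  translate([0, 478, 404]) cube([1126, 239, 202]);
  translate([0, 717, 606]) cube([1126, 239, 202]);
  translate([0, 956, 808]) cube([1126, 239, 202]);
  translate([0, 1195, 1010]) cube([1126, 239, 202]);
}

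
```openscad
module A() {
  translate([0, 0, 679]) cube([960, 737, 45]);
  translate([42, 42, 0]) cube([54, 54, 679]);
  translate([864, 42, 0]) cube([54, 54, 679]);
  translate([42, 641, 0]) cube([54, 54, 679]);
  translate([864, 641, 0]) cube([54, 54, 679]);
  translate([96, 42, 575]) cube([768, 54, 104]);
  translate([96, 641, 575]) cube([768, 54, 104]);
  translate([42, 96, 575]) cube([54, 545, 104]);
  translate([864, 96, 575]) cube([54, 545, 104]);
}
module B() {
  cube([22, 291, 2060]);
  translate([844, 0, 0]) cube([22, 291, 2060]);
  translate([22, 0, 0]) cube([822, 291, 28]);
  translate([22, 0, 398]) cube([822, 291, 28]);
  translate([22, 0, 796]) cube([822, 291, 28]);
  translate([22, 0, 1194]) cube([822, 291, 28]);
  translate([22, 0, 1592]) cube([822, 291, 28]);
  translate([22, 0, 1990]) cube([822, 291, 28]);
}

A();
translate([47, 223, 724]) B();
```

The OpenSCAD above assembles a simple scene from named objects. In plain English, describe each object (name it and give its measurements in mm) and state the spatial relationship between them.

A is a table with a 960×737 mm rectangular top, 45 mm thick, top surface at z = 724 mm, supported by four 54×54 mm square legs, each inset 42 mm from the nearest pair of top edges, running from the floor. Four apron rails, 54 mm thick and 104 mm tall, run between adjacent legs with their top edges flush with the underside of the top and their outer faces flush with the legs' outer faces.

B is an open bookshelf. Two side panels, each 22 mm thick, 291 mm deep and 2060 mm tall, stand 866 mm apart (outside-to-outside). Between them sit 6 shelves, each 28 mm thick and 291 mm deep, spanning the full gap between the sides. The bottom shelf rests on the floor (its underside at z = 0) and the clear gap between one shelf's top and the next shelf's underside is 370 mm.

The bookshelf is on top of the table, centred.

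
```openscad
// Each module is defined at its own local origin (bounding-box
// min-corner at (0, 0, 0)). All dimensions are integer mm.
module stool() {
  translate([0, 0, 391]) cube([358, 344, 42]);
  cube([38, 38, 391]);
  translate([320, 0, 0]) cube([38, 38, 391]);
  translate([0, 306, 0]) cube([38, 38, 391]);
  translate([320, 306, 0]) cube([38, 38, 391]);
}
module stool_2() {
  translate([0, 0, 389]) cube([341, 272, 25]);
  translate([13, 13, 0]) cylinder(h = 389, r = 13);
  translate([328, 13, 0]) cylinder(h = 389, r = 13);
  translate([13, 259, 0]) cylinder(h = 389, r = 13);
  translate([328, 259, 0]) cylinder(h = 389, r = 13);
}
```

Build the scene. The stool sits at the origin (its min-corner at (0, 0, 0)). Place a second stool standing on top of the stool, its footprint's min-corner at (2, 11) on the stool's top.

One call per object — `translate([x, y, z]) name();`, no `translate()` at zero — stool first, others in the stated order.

stool();
translate([2, 11, 433]) stool_2();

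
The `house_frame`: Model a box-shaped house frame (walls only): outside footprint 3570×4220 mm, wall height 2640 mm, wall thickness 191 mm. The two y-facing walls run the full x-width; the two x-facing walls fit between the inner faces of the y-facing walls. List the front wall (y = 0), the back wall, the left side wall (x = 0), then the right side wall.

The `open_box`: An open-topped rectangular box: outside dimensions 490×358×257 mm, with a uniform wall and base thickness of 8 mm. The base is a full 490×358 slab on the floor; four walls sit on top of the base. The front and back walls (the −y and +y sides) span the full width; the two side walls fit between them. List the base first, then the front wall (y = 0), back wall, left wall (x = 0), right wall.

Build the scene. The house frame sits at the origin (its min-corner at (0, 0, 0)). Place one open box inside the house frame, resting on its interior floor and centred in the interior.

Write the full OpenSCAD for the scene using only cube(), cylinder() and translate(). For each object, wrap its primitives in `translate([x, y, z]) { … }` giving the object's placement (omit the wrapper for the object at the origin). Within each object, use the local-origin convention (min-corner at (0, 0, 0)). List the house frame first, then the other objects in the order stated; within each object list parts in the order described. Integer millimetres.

cube([3570, 191, 2640]);
translate([0, 4029, 0]) cube([3570, 191, 2640]);
translate([0, 191, 0]) cube([191, 3838, 2640]);
translate([3379, 191, 0]) cube([191, 3838, 2640]);
translate([1540, 1931, 0]) {
  cube([490, 358, 8]);
  translate([0, 0, 8]) cube([490, 8, 249]);
  translate([0, 350, 8]) cube([490, 8, 249]);
  translate([0, 8, 8]) cube([8, 342, 249]);
  translate([482, 8, 8]) cube([8, 342, 249]);
}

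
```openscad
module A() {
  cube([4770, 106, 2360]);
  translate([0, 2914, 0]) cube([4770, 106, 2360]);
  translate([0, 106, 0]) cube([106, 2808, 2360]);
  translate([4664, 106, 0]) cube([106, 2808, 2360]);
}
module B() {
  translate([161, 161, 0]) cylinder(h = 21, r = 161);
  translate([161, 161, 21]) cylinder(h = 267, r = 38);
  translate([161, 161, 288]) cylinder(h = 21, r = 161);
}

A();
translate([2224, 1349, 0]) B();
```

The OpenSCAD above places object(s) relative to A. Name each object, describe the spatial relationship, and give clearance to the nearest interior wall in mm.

A is a house frame. B is a spool. The spool sits inside the house frame, centred. The clearance to the nearest interior wall is 1243 mm.

Clearances: x = 2118, y = 1243; minimum 1243 mm.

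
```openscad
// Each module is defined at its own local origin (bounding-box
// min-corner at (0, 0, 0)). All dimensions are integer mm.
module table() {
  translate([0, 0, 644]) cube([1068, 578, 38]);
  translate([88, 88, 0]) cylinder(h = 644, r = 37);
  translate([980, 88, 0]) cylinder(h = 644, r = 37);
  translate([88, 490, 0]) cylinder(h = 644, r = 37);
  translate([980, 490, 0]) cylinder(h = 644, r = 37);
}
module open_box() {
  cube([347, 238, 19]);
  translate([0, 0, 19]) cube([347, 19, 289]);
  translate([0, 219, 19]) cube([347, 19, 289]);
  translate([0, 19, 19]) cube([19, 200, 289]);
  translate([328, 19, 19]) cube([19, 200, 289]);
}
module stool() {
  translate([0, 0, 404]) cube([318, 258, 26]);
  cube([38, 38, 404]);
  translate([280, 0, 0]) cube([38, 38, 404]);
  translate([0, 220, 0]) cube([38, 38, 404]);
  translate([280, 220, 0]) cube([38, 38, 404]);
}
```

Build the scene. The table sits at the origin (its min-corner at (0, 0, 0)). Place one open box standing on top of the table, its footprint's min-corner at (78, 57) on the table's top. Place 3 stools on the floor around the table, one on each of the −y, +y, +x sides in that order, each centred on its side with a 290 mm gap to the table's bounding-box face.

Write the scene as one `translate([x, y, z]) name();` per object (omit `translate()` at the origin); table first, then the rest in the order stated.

table();
translate([78, 57, 682]) open_box();
translate([375, -548, 0]) stool();
translate([375, 868, 0]) stool();
translate([1358, 160, 0]) stool();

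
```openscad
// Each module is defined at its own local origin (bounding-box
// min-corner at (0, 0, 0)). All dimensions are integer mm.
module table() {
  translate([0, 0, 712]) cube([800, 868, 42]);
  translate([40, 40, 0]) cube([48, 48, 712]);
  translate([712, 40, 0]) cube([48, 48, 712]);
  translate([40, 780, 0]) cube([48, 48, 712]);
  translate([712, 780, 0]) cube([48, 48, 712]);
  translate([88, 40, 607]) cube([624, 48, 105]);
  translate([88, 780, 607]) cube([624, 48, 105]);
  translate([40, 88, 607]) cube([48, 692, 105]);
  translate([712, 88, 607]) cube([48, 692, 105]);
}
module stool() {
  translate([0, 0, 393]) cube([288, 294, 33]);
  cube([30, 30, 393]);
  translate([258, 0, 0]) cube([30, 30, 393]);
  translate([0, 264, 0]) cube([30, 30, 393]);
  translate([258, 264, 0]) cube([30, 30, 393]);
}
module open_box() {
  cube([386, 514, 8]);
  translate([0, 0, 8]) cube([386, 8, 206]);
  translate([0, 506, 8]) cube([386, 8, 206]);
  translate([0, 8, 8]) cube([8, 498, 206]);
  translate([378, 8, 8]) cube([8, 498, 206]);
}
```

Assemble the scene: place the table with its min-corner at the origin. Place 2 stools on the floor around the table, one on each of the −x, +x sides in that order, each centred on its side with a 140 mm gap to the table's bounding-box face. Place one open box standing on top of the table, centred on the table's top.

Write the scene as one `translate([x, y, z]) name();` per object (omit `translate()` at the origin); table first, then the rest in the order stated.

table();
translate([-428, 287, 0]) stool();
translate([940, 287, 0]) stool();
translate([207, 177, 754]) open_box();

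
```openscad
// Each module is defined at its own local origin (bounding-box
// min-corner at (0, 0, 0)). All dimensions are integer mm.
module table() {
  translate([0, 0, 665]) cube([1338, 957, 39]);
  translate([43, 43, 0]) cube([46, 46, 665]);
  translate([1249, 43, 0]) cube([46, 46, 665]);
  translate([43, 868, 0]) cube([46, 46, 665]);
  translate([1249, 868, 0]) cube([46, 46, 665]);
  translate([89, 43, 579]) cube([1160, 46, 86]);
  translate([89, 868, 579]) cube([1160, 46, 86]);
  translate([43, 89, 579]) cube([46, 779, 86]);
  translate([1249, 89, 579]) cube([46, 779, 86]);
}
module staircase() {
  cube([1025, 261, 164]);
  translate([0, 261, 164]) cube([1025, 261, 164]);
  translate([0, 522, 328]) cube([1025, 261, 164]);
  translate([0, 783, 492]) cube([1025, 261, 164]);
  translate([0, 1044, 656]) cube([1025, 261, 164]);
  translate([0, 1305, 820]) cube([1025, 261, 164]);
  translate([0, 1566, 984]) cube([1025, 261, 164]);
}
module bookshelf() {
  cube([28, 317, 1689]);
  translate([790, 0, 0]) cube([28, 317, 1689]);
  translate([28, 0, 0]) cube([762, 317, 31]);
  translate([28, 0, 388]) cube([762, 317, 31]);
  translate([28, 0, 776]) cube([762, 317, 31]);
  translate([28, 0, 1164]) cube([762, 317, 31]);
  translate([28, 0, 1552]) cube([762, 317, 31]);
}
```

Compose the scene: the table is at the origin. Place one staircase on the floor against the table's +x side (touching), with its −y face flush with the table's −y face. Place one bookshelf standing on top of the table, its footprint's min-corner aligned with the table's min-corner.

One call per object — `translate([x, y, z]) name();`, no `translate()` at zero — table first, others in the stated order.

table();
translate([1338, 0, 0]) staircase();
translate([0, 0, 704]) bookshelf();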